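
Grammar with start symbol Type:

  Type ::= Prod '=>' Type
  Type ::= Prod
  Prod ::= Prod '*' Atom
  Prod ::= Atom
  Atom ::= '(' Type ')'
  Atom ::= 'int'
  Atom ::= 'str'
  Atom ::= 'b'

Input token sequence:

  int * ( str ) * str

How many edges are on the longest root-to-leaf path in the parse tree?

[Type [Prod [Prod [Prod [Atom int]] * [Atom ( [Type [Prod [Atom str]]] )]] * [Atom str]]]

7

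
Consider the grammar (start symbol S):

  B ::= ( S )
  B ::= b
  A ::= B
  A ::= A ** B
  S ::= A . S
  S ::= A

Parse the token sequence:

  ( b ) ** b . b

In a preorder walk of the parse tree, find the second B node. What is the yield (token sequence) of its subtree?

[S [A [A [B ( [S [A [B b]]] )]] ** [B b]] . [S [A [B b]]]]

b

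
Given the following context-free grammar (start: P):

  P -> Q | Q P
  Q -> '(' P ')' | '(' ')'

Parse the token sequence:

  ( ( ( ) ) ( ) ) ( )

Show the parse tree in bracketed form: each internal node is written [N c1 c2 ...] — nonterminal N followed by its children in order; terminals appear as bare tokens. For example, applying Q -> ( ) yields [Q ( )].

[P [Q ( [P [Q ( [P [Q ( )]] )] [P [Q ( )]]] )] [P [Q ( )]]]

P
Q P
( P ) P
( Q P ) P
( ( P ) P ) P
( ( Q ) P ) P
( ( ( ) ) P ) P
( ( ( ) ) Q ) P
( ( ( ) ) ( ) ) P
( ( ( ) ) ( ) ) Q
( ( ( ) ) ( ) ) ( )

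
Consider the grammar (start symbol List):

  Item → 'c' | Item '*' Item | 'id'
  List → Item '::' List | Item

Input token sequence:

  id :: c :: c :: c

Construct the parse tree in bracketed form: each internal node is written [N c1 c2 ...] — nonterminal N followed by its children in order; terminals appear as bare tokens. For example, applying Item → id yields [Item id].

[List [Item id] :: [List [Item c] :: [List [Item c] :: [List [Item c]]]]]

List
Item :: List
id :: List
id :: Item :: List
id :: c :: List
id :: c :: Item :: List
id :: c :: c :: List
id :: c :: c :: Item
id :: c :: c :: c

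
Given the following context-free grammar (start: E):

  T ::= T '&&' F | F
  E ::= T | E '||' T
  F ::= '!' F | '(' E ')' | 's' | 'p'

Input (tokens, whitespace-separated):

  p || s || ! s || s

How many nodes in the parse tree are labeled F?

[E [E [E [E [T [F p]]] || [T [F s]]] || [T [F ! [F s]]]] || [T [F s]]]

5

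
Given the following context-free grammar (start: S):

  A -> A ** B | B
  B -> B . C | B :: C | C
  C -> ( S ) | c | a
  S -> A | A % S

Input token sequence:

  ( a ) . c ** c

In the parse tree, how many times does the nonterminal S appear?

2

[S [A [A [B [B [C ( [S [A [B [C a]]]] )]] . [C c]]] ** [B [C c]]]]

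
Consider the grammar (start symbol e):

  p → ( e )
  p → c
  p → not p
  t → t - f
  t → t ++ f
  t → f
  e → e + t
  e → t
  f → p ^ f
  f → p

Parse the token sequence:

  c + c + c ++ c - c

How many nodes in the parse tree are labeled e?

3

[e [e [e [t [f [p c]]]] + [t [f [p c]]]] + [t [t [t [f [p c]]] ++ [f [p c]]] - [f [p c]]]]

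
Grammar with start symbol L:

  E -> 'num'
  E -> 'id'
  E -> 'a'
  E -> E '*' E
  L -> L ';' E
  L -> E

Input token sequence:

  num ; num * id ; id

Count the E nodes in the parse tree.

5

[L [L [L [E num]] ; [E [E num] * [E id]]] ; [E id]]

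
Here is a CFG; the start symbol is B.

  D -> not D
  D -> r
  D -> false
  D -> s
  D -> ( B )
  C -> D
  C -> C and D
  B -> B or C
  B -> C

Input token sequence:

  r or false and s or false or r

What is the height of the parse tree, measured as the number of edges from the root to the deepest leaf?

6

[B [B [B [B [C [D r]]] or [C [C [D false]] and [D s]]] or [C [D false]]] or [C [D r]]]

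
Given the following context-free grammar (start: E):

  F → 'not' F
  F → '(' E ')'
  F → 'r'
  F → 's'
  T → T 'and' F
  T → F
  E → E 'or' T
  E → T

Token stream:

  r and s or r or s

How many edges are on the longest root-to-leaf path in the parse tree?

6

[E [E [E [T [T [F r]] and [F s]]] or [T [F r]]] or [T [F s]]]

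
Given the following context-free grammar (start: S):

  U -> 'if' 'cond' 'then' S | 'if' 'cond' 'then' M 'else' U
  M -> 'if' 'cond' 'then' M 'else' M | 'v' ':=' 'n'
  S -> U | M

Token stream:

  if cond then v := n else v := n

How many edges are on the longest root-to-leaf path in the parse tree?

[S [M if cond then [M v := n] else [M v := n]]]

3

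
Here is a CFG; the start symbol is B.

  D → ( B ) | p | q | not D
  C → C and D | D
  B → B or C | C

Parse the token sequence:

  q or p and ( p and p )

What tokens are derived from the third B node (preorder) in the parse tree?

p and p

[B [B [C [D q]]] or [C [C [D p]] and [D ( [B [C [C [D p]] and [D p]]] )]]]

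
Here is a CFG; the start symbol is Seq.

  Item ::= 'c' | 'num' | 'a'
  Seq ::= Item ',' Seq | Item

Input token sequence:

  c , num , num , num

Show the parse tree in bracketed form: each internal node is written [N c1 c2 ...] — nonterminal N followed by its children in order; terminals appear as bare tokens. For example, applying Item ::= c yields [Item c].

[Seq [Item c] , [Seq [Item num] , [Seq [Item num] , [Seq [Item num]]]]]

Seq
Item , Seq
c , Seq
c , Item , Seq
c , num , Seq
c , num , Item , Seq
c , num , num , Seq
c , num , num , Item
c , num , num , num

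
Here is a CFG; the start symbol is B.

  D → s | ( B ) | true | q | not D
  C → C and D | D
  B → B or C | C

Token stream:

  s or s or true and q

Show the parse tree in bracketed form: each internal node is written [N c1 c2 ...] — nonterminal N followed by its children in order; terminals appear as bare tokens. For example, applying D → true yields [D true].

[B [B [B [C [D s]]] or [C [D s]]] or [C [C [D true]] and [D q]]]

B
B or C
B or C or C
C or C or C
D or C or C
s or C or C
s or D or C
s or s or C
s or s or C and D
s or s or D and D
s or s or true and D
s or s or true and q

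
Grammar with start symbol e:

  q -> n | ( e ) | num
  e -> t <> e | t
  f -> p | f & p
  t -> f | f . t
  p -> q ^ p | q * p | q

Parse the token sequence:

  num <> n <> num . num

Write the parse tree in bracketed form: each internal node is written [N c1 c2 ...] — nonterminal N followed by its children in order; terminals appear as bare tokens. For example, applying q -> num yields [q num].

[e [t [f [p [q num]]]] <> [e [t [f [p [q n]]]] <> [e [t [f [p [q num]]] . [t [f [p [q num]]]]]]]]

e
t <> e
f <> e
p <> e
q <> e
num <> e
num <> t <> e
num <> f <> e
num <> p <> e
num <> q <> e
num <> n <> e
num <> n <> t
num <> n <> f . t
num <> n <> p . t
num <> n <> q . t
num <> n <> num . t
num <> n <> num . f
num <> n <> num . p
num <> n <> num . q
num <> n <> num . num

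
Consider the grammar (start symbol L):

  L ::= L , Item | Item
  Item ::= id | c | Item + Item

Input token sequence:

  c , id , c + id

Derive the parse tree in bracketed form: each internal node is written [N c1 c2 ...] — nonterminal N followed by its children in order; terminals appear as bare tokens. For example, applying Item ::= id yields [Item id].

L
L , Item
L , Item , Item
Item , Item , Item
c , Item , Item
c , id , Item
c , id , Item + Item
c , id , c + Item
c , id , c + id

[L [L [L [Item c]] , [Item id]] , [Item [Item c] + [Item id]]]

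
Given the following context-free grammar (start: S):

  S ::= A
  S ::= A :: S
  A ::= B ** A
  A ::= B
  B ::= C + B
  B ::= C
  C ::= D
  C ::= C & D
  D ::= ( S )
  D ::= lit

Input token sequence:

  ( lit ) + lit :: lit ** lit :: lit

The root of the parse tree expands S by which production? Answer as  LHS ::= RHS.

S ::= A :: S

[S [A [B [C [D ( [S [A [B [C [D lit]]]]] )]] + [B [C [D lit]]]]] :: [S [A [B [C [D lit]]] ** [A [B [C [D lit]]]]] :: [S [A [B [C [D lit]]]]]]]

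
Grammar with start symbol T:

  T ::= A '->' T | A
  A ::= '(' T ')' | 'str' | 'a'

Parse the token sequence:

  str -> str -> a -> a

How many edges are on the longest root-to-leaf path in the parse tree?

5

[T [A str] -> [T [A str] -> [T [A a] -> [T [A a]]]]]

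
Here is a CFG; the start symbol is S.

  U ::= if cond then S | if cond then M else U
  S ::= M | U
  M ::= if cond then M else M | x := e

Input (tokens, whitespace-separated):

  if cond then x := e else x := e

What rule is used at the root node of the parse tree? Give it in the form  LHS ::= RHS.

[S [M if cond then [M x := e] else [M x := e]]]

S ::= M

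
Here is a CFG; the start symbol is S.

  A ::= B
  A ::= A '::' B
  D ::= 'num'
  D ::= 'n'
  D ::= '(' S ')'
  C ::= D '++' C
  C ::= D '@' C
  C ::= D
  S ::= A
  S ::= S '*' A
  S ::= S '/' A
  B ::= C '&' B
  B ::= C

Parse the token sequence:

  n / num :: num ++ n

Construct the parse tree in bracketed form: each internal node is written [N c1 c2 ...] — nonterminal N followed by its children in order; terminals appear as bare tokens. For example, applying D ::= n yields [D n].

S
S / A
A / A
B / A
C / A
D / A
n / A
n / A :: B
n / B :: B
n / C :: B
n / D :: B
n / num :: B
n / num :: C
n / num :: D ++ C
n / num :: num ++ C
n / num :: num ++ D
n / num :: num ++ n

[S [S [A [B [C [D n]]]]] / [A [A [B [C [D num]]]] :: [B [C [D num] ++ [C [D n]]]]]]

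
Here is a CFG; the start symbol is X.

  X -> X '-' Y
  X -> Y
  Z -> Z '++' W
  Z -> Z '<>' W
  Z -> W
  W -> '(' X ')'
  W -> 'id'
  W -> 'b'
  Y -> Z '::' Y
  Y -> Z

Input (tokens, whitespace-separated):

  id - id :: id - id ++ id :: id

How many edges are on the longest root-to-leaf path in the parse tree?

[X [X [X [Y [Z [W id]]]] - [Y [Z [W id]] :: [Y [Z [W id]]]]] - [Y [Z [Z [W id]] ++ [W id]] :: [Y [Z [W id]]]]]

6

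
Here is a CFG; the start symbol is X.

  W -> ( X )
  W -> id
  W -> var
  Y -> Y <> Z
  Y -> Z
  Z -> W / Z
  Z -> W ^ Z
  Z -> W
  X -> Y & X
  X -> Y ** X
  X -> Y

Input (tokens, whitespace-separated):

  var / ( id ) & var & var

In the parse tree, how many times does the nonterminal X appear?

4

[X [Y [Z [W var] / [Z [W ( [X [Y [Z [W id]]]] )]]]] & [X [Y [Z [W var]]] & [X [Y [Z [W var]]]]]]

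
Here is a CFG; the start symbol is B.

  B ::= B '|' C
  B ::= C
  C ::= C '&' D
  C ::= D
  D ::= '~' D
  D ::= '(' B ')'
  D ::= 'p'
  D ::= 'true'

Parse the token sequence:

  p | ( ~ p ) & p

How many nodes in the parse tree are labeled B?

3

[B [B [C [D p]]] | [C [C [D ( [B [C [D ~ [D p]]]] )]] & [D p]]]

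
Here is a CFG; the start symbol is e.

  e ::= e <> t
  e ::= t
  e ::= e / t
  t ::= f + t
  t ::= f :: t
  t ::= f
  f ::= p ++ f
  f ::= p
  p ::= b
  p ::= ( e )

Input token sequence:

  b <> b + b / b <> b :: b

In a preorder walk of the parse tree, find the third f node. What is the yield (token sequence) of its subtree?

b

[e [e [e [e [t [f [p b]]]] <> [t [f [p b]] + [t [f [p b]]]]] / [t [f [p b]]]] <> [t [f [p b]] :: [t [f [p b]]]]]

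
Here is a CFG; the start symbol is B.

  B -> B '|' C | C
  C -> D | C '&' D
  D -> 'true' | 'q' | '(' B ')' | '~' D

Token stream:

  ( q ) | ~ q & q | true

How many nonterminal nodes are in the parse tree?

[B [B [B [C [D ( [B [C [D q]]] )]]] | [C [C [D ~ [D q]]] & [D q]]] | [C [D true]]]

15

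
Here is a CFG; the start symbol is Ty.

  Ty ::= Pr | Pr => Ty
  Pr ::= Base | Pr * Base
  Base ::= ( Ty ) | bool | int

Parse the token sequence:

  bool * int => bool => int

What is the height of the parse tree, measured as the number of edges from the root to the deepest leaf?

[Ty [Pr [Pr [Base bool]] * [Base int]] => [Ty [Pr [Base bool]] => [Ty [Pr [Base int]]]]]

5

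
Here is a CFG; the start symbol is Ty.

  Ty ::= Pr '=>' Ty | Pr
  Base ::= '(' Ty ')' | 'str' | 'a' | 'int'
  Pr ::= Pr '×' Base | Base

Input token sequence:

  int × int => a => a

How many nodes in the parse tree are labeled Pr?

4

[Ty [Pr [Pr [Base int]] × [Base int]] => [Ty [Pr [Base a]] => [Ty [Pr [Base a]]]]]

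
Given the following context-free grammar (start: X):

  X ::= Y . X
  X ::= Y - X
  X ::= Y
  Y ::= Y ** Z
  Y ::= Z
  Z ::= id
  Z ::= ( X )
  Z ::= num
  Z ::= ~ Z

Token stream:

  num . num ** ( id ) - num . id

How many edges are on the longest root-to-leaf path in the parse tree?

7

[X [Y [Z num]] . [X [Y [Y [Z num]] ** [Z ( [X [Y [Z id]]] )]] - [X [Y [Z num]] . [X [Y [Z id]]]]]]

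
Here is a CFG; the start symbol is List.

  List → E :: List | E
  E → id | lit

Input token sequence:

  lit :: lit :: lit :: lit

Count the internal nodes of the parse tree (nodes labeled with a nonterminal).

8

[List [E lit] :: [List [E lit] :: [List [E lit] :: [List [E lit]]]]]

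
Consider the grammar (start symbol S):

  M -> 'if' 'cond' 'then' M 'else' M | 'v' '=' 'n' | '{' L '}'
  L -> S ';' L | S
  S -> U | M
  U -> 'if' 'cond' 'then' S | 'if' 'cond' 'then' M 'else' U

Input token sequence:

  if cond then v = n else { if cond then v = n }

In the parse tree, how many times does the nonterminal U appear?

[S [M if cond then [M v = n] else [M { [L [S [U if cond then [S [M v = n]]]]] }]]]

1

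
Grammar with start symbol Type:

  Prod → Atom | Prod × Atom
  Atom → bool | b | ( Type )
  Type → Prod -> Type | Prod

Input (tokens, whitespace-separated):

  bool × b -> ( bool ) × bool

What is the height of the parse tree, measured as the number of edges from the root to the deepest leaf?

[Type [Prod [Prod [Atom bool]] × [Atom b]] -> [Type [Prod [Prod [Atom ( [Type [Prod [Atom bool]]] )]] × [Atom bool]]]]

8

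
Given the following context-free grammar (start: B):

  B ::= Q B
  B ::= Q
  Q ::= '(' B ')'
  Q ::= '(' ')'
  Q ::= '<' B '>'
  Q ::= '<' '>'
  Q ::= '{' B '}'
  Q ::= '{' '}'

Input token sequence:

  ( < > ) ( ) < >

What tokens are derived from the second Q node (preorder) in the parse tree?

< >

[B [Q ( [B [Q < >]] )] [B [Q ( )] [B [Q < >]]]]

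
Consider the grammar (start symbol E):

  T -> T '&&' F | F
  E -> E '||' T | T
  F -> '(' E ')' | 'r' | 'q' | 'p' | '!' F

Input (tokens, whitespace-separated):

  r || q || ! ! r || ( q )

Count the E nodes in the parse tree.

5

[E [E [E [E [T [F r]]] || [T [F q]]] || [T [F ! [F ! [F r]]]]] || [T [F ( [E [T [F q]]] )]]]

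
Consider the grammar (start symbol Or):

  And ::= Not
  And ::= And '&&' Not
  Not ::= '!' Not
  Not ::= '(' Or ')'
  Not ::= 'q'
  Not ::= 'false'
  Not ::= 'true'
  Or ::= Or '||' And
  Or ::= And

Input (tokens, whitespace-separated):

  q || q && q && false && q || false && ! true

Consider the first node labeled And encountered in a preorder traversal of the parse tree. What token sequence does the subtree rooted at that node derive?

q

[Or [Or [Or [And [Not q]]] || [And [And [And [And [Not q]] && [Not q]] && [Not false]] && [Not q]]] || [And [And [Not false]] && [Not ! [Not true]]]]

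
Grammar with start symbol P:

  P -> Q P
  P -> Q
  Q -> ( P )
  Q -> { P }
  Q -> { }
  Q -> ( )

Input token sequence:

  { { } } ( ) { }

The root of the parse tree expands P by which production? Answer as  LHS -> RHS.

[P [Q { [P [Q { }]] }] [P [Q ( )] [P [Q { }]]]]

P -> Q P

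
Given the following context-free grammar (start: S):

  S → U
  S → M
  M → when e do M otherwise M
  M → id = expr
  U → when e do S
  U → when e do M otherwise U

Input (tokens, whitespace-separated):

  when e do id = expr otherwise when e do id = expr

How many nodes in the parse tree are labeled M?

[S [U when e do [M id = expr] otherwise [U when e do [S [M id = expr]]]]]

2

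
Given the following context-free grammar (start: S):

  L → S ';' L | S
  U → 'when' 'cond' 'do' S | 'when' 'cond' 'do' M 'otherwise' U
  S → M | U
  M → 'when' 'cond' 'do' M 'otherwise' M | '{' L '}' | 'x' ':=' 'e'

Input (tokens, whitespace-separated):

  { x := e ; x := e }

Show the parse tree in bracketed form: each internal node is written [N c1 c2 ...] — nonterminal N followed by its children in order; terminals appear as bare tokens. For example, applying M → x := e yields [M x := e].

S
M
{ L }
{ S ; L }
{ M ; L }
{ x := e ; L }
{ x := e ; S }
{ x := e ; M }
{ x := e ; x := e }

[S [M { [L [S [M x := e]] ; [L [S [M x := e]]]] }]]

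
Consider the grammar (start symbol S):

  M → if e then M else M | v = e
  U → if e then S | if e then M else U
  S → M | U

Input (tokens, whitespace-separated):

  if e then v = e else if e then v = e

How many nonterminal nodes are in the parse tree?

[S [U if e then [M v = e] else [U if e then [S [M v = e]]]]]

6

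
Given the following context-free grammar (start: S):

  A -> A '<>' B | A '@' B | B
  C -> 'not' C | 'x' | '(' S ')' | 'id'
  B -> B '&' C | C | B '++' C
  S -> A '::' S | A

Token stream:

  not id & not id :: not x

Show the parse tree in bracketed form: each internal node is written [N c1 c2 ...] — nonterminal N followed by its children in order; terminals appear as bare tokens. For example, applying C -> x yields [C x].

[S [A [B [B [C not [C id]]] & [C not [C id]]]] :: [S [A [B [C not [C x]]]]]]

S
A :: S
B :: S
B & C :: S
C & C :: S
not C & C :: S
not id & C :: S
not id & not C :: S
not id & not id :: S
not id & not id :: A
not id & not id :: B
not id & not id :: C
not id & not id :: not C
not id & not id :: not x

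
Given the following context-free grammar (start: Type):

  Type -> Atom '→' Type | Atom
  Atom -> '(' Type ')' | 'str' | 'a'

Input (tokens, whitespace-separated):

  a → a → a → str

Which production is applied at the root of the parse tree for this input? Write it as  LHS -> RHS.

[Type [Atom a] → [Type [Atom a] → [Type [Atom a] → [Type [Atom str]]]]]

Type -> Atom '→' Type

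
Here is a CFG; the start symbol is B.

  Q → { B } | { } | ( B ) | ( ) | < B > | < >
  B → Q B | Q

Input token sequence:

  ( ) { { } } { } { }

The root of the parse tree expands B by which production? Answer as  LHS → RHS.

B → Q B

[B [Q ( )] [B [Q { [B [Q { }]] }] [B [Q { }] [B [Q { }]]]]]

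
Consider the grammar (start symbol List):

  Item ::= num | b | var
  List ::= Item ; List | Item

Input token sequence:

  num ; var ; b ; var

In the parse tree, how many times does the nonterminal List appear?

[List [Item num] ; [List [Item var] ; [List [Item b] ; [List [Item var]]]]]

4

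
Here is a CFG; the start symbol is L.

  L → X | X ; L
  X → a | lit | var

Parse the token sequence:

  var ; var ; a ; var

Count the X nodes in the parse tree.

4

[L [X var] ; [L [X var] ; [L [X a] ; [L [X var]]]]]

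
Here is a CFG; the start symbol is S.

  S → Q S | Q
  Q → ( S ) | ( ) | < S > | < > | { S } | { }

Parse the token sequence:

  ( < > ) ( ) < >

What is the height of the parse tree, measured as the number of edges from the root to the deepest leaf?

4

[S [Q ( [S [Q < >]] )] [S [Q ( )] [S [Q < >]]]]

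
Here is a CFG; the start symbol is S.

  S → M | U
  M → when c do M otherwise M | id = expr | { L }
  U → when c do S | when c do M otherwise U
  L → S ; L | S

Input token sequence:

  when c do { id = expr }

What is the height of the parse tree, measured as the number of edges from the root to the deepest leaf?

7

[S [U when c do [S [M { [L [S [M id = expr]]] }]]]]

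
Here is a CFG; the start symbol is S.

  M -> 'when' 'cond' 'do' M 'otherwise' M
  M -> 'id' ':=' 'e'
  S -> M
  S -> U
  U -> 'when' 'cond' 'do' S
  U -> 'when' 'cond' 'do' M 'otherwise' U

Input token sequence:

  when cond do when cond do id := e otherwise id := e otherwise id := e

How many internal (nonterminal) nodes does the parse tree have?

6

[S [M when cond do [M when cond do [M id := e] otherwise [M id := e]] otherwise [M id := e]]]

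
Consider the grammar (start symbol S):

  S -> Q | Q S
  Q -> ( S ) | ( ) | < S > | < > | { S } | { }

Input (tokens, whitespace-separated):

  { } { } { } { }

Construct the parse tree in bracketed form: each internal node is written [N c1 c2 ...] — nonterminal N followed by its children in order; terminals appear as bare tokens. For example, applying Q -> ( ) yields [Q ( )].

[S [Q { }] [S [Q { }] [S [Q { }] [S [Q { }]]]]]

S
Q S
{ } S
{ } Q S
{ } { } S
{ } { } Q S
{ } { } { } S
{ } { } { } Q
{ } { } { } { }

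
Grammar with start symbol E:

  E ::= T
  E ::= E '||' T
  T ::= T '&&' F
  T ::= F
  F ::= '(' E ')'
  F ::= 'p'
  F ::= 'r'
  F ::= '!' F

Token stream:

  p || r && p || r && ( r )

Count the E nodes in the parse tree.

[E [E [E [T [F p]]] || [T [T [F r]] && [F p]]] || [T [T [F r]] && [F ( [E [T [F r]]] )]]]

4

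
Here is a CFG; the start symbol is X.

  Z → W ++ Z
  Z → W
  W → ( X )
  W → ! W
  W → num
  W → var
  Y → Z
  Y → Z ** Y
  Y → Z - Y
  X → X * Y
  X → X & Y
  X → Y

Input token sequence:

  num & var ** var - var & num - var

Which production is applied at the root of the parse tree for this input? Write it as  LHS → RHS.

X → X & Y

[X [X [X [Y [Z [W num]]]] & [Y [Z [W var]] ** [Y [Z [W var]] - [Y [Z [W var]]]]]] & [Y [Z [W num]] - [Y [Z [W var]]]]]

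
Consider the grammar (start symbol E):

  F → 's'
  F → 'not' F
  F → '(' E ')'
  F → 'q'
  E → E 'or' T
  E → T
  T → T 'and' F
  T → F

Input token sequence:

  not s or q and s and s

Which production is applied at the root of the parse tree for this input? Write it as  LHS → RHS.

[E [E [T [F not [F s]]]] or [T [T [T [F q]] and [F s]] and [F s]]]

E → E 'or' T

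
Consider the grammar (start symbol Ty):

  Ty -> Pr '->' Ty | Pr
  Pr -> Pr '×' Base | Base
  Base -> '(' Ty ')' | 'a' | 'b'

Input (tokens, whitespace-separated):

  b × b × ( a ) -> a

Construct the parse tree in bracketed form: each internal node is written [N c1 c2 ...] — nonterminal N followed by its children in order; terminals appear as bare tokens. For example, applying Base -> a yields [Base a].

[Ty [Pr [Pr [Pr [Base b]] × [Base b]] × [Base ( [Ty [Pr [Base a]]] )]] -> [Ty [Pr [Base a]]]]

Ty
Pr -> Ty
Pr × Base -> Ty
Pr × Base × Base -> Ty
Base × Base × Base -> Ty
b × Base × Base -> Ty
b × b × Base -> Ty
b × b × ( Ty ) -> Ty
b × b × ( Pr ) -> Ty
b × b × ( Base ) -> Ty
b × b × ( a ) -> Ty
b × b × ( a ) -> Pr
b × b × ( a ) -> Base
b × b × ( a ) -> a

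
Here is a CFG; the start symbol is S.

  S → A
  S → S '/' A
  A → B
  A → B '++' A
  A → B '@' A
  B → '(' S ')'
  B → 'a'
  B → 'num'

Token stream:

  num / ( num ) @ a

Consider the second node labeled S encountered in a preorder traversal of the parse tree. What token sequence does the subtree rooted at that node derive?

num

[S [S [A [B num]]] / [A [B ( [S [A [B num]]] )] @ [A [B a]]]]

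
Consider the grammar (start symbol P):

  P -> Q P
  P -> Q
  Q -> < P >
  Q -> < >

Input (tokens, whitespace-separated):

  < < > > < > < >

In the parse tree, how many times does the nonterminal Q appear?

[P [Q < [P [Q < >]] >] [P [Q < >] [P [Q < >]]]]

4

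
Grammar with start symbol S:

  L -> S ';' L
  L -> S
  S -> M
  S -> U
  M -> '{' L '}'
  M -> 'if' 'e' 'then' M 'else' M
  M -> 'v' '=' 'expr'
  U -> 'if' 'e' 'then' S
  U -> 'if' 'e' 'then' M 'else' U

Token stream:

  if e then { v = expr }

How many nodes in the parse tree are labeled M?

2

[S [U if e then [S [M { [L [S [M v = expr]]] }]]]]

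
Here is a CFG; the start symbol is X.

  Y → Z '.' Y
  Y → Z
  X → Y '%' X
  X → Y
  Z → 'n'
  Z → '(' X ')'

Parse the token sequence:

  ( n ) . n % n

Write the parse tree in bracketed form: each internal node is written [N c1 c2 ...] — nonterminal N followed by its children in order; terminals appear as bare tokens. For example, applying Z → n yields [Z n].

[X [Y [Z ( [X [Y [Z n]]] )] . [Y [Z n]]] % [X [Y [Z n]]]]

X
Y % X
Z . Y % X
( X ) . Y % X
( Y ) . Y % X
( Z ) . Y % X
( n ) . Y % X
( n ) . Z % X
( n ) . n % X
( n ) . n % Y
( n ) . n % Z
( n ) . n % n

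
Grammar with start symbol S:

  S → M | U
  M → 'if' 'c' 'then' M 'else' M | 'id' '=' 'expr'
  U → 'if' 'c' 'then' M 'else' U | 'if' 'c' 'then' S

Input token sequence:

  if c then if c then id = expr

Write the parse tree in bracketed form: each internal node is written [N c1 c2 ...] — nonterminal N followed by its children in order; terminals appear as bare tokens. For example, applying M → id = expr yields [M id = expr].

S
U
if c then S
if c then U
if c then if c then S
if c then if c then M
if c then if c then id = expr

[S [U if c then [S [U if c then [S [M id = expr]]]]]]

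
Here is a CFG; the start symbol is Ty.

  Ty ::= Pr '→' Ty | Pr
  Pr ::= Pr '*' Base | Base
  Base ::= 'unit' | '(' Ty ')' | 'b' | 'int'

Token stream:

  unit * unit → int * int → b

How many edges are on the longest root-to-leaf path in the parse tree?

5

[Ty [Pr [Pr [Base unit]] * [Base unit]] → [Ty [Pr [Pr [Base int]] * [Base int]] → [Ty [Pr [Base b]]]]]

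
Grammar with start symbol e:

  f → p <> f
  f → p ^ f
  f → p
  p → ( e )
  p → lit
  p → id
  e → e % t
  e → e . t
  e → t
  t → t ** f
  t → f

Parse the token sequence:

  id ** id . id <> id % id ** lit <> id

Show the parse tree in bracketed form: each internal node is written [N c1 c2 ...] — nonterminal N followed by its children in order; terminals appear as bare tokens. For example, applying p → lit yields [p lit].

e
e % t
e . t % t
t . t % t
t ** f . t % t
f ** f . t % t
p ** f . t % t
id ** f . t % t
id ** p . t % t
id ** id . t % t
id ** id . f % t
id ** id . p <> f % t
id ** id . id <> f % t
id ** id . id <> p % t
id ** id . id <> id % t
id ** id . id <> id % t ** f
id ** id . id <> id % f ** f
id ** id . id <> id % p ** f
id ** id . id <> id % id ** f
id ** id . id <> id % id ** p <> f
id ** id . id <> id % id ** lit <> f
id ** id . id <> id % id ** lit <> p
id ** id . id <> id % id ** lit <> id

[e [e [e [t [t [f [p id]]] ** [f [p id]]]] . [t [f [p id] <> [f [p id]]]]] % [t [t [f [p id]]] ** [f [p lit] <> [f [p id]]]]]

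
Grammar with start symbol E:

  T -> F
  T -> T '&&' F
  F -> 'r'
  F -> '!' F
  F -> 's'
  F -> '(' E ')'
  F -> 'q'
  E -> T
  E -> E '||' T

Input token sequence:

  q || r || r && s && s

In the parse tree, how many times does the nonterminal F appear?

[E [E [E [T [F q]]] || [T [F r]]] || [T [T [T [F r]] && [F s]] && [F s]]]

5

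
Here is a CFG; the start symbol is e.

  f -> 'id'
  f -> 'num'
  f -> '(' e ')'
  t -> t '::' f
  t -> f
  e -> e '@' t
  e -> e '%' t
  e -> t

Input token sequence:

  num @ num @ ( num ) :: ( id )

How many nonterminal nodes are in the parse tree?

17

[e [e [e [t [f num]]] @ [t [f num]]] @ [t [t [f ( [e [t [f num]]] )]] :: [f ( [e [t [f id]]] )]]]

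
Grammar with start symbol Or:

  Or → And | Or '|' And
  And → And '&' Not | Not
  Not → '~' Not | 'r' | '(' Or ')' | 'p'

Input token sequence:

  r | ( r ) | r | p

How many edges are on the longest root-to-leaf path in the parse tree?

[Or [Or [Or [Or [And [Not r]]] | [And [Not ( [Or [And [Not r]]] )]]] | [And [Not r]]] | [And [Not p]]]

8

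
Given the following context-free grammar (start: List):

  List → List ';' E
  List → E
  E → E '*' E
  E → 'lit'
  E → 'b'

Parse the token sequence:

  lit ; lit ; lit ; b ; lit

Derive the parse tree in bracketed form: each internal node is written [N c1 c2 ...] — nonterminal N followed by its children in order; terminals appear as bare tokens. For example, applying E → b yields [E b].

[List [List [List [List [List [E lit]] ; [E lit]] ; [E lit]] ; [E b]] ; [E lit]]

List
List ; E
List ; E ; E
List ; E ; E ; E
List ; E ; E ; E ; E
E ; E ; E ; E ; E
lit ; E ; E ; E ; E
lit ; lit ; E ; E ; E
lit ; lit ; lit ; E ; E
lit ; lit ; lit ; b ; E
lit ; lit ; lit ; b ; lit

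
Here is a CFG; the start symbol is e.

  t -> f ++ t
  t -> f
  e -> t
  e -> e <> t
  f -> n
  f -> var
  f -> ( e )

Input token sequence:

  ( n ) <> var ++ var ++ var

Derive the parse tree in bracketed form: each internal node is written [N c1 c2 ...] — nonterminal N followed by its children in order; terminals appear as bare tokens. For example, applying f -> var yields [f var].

[e [e [t [f ( [e [t [f n]]] )]]] <> [t [f var] ++ [t [f var] ++ [t [f var]]]]]

e
e <> t
t <> t
f <> t
( e ) <> t
( t ) <> t
( f ) <> t
( n ) <> t
( n ) <> f ++ t
( n ) <> var ++ t
( n ) <> var ++ f ++ t
( n ) <> var ++ var ++ t
( n ) <> var ++ var ++ f
( n ) <> var ++ var ++ var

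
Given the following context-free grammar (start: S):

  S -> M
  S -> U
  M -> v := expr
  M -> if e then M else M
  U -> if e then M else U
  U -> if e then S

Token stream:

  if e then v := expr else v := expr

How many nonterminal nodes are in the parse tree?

[S [M if e then [M v := expr] else [M v := expr]]]

4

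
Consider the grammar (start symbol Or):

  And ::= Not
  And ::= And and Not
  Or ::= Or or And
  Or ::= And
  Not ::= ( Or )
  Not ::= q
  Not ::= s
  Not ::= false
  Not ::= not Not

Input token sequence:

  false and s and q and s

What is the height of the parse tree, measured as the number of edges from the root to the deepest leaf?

[Or [And [And [And [And [Not false]] and [Not s]] and [Not q]] and [Not s]]]

6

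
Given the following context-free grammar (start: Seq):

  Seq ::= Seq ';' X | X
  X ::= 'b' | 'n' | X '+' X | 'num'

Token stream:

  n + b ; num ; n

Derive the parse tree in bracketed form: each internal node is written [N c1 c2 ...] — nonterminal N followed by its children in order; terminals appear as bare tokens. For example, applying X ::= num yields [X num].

[Seq [Seq [Seq [X [X n] + [X b]]] ; [X num]] ; [X n]]

Seq
Seq ; X
Seq ; X ; X
X ; X ; X
X + X ; X ; X
n + X ; X ; X
n + b ; X ; X
n + b ; num ; X
n + b ; num ; n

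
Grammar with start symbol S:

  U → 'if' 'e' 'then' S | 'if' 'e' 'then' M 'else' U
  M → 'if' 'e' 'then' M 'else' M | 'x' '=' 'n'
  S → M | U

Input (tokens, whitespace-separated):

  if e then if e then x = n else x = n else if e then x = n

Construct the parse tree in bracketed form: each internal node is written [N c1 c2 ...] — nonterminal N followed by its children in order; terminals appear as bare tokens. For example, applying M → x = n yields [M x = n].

S
U
if e then M else U
if e then if e then M else M else U
if e then if e then x = n else M else U
if e then if e then x = n else x = n else U
if e then if e then x = n else x = n else if e then S
if e then if e then x = n else x = n else if e then M
if e then if e then x = n else x = n else if e then x = n

[S [U if e then [M if e then [M x = n] else [M x = n]] else [U if e then [S [M x = n]]]]]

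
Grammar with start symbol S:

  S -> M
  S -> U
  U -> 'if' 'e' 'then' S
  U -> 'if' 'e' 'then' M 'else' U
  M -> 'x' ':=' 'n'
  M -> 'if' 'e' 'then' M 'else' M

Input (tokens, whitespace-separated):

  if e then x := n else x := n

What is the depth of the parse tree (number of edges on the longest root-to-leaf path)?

3

[S [M if e then [M x := n] else [M x := n]]]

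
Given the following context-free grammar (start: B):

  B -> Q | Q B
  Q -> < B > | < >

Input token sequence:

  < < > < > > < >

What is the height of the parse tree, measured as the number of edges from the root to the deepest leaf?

5

[B [Q < [B [Q < >] [B [Q < >]]] >] [B [Q < >]]]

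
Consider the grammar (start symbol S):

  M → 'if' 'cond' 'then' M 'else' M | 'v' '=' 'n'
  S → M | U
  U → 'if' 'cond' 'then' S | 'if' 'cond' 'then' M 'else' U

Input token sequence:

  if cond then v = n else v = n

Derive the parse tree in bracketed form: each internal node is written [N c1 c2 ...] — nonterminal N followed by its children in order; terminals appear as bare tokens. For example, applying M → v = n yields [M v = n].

[S [M if cond then [M v = n] else [M v = n]]]

S
M
if cond then M else M
if cond then v = n else M
if cond then v = n else v = n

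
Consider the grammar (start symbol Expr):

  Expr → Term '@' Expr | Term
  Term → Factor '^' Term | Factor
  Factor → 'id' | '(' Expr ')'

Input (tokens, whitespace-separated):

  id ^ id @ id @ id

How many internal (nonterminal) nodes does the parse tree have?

11

[Expr [Term [Factor id] ^ [Term [Factor id]]] @ [Expr [Term [Factor id]] @ [Expr [Term [Factor id]]]]]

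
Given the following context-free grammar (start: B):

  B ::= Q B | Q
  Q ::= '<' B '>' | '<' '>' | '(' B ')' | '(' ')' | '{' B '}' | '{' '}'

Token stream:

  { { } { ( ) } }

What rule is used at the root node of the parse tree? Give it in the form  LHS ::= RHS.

B ::= Q

[B [Q { [B [Q { }] [B [Q { [B [Q ( )]] }]]] }]]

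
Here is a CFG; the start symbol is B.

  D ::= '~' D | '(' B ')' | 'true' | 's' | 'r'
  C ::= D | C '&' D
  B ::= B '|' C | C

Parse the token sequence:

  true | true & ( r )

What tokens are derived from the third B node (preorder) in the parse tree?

[B [B [C [D true]]] | [C [C [D true]] & [D ( [B [C [D r]]] )]]]

r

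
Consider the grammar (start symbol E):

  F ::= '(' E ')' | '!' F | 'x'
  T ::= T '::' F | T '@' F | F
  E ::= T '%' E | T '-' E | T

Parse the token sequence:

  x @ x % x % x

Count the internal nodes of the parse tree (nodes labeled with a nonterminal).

[E [T [T [F x]] @ [F x]] % [E [T [F x]] % [E [T [F x]]]]]

11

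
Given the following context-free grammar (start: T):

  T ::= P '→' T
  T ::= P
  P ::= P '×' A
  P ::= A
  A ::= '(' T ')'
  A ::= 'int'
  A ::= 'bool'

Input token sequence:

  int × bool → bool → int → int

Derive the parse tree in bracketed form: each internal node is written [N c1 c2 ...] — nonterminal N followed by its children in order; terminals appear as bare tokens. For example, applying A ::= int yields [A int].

[T [P [P [A int]] × [A bool]] → [T [P [A bool]] → [T [P [A int]] → [T [P [A int]]]]]]

T
P → T
P × A → T
A × A → T
int × A → T
int × bool → T
int × bool → P → T
int × bool → A → T
int × bool → bool → T
int × bool → bool → P → T
int × bool → bool → A → T
int × bool → bool → int → T
int × bool → bool → int → P
int × bool → bool → int → A
int × bool → bool → int → int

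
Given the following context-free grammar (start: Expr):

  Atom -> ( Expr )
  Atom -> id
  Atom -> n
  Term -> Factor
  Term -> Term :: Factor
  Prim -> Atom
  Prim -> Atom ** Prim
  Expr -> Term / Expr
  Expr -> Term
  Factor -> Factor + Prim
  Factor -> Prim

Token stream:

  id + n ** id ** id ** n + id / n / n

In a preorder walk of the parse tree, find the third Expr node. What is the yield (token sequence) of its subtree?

n

[Expr [Term [Factor [Factor [Factor [Prim [Atom id]]] + [Prim [Atom n] ** [Prim [Atom id] ** [Prim [Atom id] ** [Prim [Atom n]]]]]] + [Prim [Atom id]]]] / [Expr [Term [Factor [Prim [Atom n]]]] / [Expr [Term [Factor [Prim [Atom n]]]]]]]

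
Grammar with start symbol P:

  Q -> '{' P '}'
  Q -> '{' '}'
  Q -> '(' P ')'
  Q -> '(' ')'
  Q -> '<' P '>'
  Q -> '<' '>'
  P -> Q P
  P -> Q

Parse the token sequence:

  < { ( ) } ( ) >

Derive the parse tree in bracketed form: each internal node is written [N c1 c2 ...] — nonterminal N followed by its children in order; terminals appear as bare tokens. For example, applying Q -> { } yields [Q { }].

P
Q
< P >
< Q P >
< { P } P >
< { Q } P >
< { ( ) } P >
< { ( ) } Q >
< { ( ) } ( ) >

[P [Q < [P [Q { [P [Q ( )]] }] [P [Q ( )]]] >]]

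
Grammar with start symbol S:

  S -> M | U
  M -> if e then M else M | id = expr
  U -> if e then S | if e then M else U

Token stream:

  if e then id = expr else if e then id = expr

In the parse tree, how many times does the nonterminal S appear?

[S [U if e then [M id = expr] else [U if e then [S [M id = expr]]]]]

2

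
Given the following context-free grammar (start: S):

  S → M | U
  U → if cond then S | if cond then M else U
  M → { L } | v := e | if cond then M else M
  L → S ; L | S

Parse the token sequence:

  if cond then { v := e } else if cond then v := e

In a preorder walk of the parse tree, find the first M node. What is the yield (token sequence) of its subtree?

[S [U if cond then [M { [L [S [M v := e]]] }] else [U if cond then [S [M v := e]]]]]

{ v := e }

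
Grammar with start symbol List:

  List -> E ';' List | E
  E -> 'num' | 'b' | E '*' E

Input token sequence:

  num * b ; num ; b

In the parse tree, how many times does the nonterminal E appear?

[List [E [E num] * [E b]] ; [List [E num] ; [List [E b]]]]

5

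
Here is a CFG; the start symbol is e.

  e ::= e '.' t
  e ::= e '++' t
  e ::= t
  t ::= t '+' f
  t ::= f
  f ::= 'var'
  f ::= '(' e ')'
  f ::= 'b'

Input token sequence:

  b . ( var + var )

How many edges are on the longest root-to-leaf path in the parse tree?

[e [e [t [f b]]] . [t [f ( [e [t [t [f var]] + [f var]]] )]]]

7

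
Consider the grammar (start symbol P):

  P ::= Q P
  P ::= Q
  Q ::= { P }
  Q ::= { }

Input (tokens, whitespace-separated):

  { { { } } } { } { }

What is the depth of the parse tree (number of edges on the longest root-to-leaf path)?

6

[P [Q { [P [Q { [P [Q { }]] }]] }] [P [Q { }] [P [Q { }]]]]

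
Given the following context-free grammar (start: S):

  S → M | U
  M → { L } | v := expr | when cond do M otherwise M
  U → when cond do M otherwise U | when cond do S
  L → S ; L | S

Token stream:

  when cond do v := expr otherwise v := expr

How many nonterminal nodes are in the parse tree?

[S [M when cond do [M v := expr] otherwise [M v := expr]]]

4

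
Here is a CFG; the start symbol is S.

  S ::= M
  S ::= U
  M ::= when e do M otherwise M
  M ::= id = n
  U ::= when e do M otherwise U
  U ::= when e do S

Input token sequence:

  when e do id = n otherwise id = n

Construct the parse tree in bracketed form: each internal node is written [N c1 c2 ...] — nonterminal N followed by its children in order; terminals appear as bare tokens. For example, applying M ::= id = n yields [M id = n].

[S [M when e do [M id = n] otherwise [M id = n]]]

S
M
when e do M otherwise M
when e do id = n otherwise M
when e do id = n otherwise id = n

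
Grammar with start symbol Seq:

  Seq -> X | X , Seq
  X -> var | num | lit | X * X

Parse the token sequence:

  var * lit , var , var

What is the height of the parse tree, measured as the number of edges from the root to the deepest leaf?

[Seq [X [X var] * [X lit]] , [Seq [X var] , [Seq [X var]]]]

4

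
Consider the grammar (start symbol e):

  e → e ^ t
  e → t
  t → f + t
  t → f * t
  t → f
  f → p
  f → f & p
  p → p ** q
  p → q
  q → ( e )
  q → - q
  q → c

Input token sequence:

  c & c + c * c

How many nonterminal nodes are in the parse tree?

16

[e [t [f [f [p [q c]]] & [p [q c]]] + [t [f [p [q c]]] * [t [f [p [q c]]]]]]]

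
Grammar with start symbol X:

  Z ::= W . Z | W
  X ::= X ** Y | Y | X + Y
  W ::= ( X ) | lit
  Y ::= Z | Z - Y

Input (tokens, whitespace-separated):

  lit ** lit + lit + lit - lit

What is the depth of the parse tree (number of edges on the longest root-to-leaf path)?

[X [X [X [X [Y [Z [W lit]]]] ** [Y [Z [W lit]]]] + [Y [Z [W lit]]]] + [Y [Z [W lit]] - [Y [Z [W lit]]]]]

7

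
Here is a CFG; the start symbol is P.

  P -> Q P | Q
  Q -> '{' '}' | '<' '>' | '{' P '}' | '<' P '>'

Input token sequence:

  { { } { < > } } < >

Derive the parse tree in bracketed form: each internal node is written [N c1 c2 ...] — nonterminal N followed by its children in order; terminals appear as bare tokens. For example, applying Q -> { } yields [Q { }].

P
Q P
{ P } P
{ Q P } P
{ { } P } P
{ { } Q } P
{ { } { P } } P
{ { } { Q } } P
{ { } { < > } } P
{ { } { < > } } Q
{ { } { < > } } < >

[P [Q { [P [Q { }] [P [Q { [P [Q < >]] }]]] }] [P [Q < >]]]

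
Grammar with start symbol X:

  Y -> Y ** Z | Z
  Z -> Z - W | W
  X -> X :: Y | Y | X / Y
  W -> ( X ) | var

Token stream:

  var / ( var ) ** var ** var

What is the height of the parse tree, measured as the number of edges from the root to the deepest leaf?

10

[X [X [Y [Z [W var]]]] / [Y [Y [Y [Z [W ( [X [Y [Z [W var]]]] )]]] ** [Z [W var]]] ** [Z [W var]]]]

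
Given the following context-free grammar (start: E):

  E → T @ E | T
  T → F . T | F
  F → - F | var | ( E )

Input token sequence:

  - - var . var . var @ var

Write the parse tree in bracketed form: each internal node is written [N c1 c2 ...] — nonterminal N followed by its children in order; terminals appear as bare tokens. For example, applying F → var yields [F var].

[E [T [F - [F - [F var]]] . [T [F var] . [T [F var]]]] @ [E [T [F var]]]]

E
T @ E
F . T @ E
- F . T @ E
- - F . T @ E
- - var . T @ E
- - var . F . T @ E
- - var . var . T @ E
- - var . var . F @ E
- - var . var . var @ E
- - var . var . var @ T
- - var . var . var @ F
- - var . var . var @ var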